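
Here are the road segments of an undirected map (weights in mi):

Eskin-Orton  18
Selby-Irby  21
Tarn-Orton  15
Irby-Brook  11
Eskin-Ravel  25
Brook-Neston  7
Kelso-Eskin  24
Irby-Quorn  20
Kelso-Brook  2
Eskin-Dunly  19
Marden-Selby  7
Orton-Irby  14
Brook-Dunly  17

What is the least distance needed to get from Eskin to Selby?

53 mi

Shortest distances from Eskin:
Eskin: 0
Orton: 18  (via Eskin)
Dunly: 19  (via Eskin)
Kelso: 24  (via Eskin)
Ravel: 25  (via Eskin)
Brook: 26  (via Kelso)
Irby: 32  (via Orton)
Neston: 33  (via Brook)
Tarn: 33  (via Orton)
Quorn: 52  (via Irby)
Selby: 53  (via Irby)
Shortest route: Eskin–Orton–Irby–Selby = 53 mi.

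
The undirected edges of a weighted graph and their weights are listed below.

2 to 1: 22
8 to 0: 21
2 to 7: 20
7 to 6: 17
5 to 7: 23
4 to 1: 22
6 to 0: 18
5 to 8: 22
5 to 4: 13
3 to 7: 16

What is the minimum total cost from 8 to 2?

65

Shortest distances from 8:
8: 0
0: 21  (via 8)
5: 22  (via 8)
4: 35  (via 5)
6: 39  (via 0)
7: 45  (via 5)
1: 57  (via 4)
3: 61  (via 7)
2: 65  (via 7)
Shortest route: 8–5–7–2 = 65.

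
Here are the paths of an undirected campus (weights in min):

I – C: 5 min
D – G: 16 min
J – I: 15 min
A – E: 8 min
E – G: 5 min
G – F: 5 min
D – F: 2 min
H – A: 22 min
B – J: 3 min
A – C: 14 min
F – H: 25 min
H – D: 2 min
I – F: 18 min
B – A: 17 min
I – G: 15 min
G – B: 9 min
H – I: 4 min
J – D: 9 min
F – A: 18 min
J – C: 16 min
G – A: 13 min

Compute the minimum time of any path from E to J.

17 min

Enumerating some paths:
E–G–F–D–J: 5+5+2+9 = 21
E–G–B–J: 5+9+3 = 17
Cheapest is E–G–B–J at 17 min.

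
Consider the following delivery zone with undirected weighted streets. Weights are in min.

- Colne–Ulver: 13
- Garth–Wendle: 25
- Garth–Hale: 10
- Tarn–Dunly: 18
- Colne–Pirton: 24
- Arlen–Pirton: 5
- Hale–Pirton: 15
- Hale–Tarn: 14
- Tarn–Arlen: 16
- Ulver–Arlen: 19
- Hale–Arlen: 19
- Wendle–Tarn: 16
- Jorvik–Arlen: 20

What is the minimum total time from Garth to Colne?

49 min

Shortest distances from Garth:
Garth: 0
Hale: 10  (via Garth)
Tarn: 24  (via Hale)
Pirton: 25  (via Hale)
Wendle: 25  (via Garth)
Arlen: 29  (via Hale)
Dunly: 42  (via Tarn)
Ulver: 48  (via Arlen)
Jorvik: 49  (via Arlen)
Colne: 49  (via Pirton)
Shortest route: Garth–Hale–Pirton–Colne = 49 min.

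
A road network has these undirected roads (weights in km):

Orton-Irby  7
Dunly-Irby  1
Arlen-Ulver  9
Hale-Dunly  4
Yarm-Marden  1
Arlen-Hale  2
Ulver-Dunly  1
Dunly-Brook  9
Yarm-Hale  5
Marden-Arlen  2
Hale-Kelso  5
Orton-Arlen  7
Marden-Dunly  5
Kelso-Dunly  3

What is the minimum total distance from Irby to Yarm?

Running Dijkstra from Irby:
Irby: 0
Dunly: 1  (via Irby)
Ulver: 2  (via Dunly)
Kelso: 4  (via Dunly)
Hale: 5  (via Dunly)
Marden: 6  (via Dunly)
Arlen: 7  (via Hale)
Yarm: 7  (via Marden)
Shortest route: Irby → Dunly → Marden → Yarm = 7 km.

7 km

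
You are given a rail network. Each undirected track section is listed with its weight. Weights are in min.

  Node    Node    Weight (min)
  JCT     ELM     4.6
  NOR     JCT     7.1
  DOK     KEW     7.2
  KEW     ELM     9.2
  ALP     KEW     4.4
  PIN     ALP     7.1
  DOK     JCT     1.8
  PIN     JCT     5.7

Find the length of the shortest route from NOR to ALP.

19.9 min

Running Dijkstra from NOR:
NOR: 0
JCT: 7.1  (via NOR)
DOK: 8.9  (via JCT)
ELM: 11.7  (via JCT)
PIN: 12.8  (via JCT)
KEW: 16.1  (via DOK)
ALP: 19.9  (via PIN)
Shortest route: NOR → JCT → PIN → ALP = 19.9 min.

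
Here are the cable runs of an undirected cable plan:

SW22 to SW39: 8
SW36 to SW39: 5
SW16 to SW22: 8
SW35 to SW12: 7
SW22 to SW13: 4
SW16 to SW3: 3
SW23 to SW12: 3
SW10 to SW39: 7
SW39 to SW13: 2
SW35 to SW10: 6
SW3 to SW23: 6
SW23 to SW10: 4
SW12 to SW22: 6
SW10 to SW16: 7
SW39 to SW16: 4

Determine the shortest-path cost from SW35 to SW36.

18

Candidate routes:
SW35 → SW12 → SW22 → SW39 → SW36: 7+6+8+5 = 26
SW35 → SW10 → SW39 → SW36: 6+7+5 = 18
SW35 → SW12 → SW22 → SW13 → SW39 → SW36: 7+6+4+2+5 = 24
SW35 → SW10 → SW16 → SW39 → SW36: 6+7+4+5 = 22
The minimum is 18 via SW35 → SW10 → SW39 → SW36.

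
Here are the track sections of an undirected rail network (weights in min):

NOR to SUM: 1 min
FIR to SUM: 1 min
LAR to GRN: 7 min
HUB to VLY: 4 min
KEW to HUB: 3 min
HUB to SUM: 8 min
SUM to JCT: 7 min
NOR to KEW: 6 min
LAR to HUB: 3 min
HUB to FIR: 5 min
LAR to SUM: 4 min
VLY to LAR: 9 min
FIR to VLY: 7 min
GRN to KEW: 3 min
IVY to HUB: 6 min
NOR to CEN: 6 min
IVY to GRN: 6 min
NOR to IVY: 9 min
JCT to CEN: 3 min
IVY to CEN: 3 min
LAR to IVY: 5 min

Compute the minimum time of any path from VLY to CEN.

Enumerating some paths:
VLY–HUB–IVY–CEN: 4+6+3 = 13
VLY–FIR–SUM–NOR–CEN: 7+1+1+6 = 15
Cheapest is VLY–HUB–IVY–CEN at 13 min.

13 min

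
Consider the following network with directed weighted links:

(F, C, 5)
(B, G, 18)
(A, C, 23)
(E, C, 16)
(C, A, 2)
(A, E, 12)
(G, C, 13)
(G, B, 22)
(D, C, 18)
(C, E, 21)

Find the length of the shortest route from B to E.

Enumerating some paths:
B–G–C–E: 18+13+21 = 52
B–G–C–A–E: 18+13+2+12 = 45
The minimum is 45 via B–G–C–A–E.

45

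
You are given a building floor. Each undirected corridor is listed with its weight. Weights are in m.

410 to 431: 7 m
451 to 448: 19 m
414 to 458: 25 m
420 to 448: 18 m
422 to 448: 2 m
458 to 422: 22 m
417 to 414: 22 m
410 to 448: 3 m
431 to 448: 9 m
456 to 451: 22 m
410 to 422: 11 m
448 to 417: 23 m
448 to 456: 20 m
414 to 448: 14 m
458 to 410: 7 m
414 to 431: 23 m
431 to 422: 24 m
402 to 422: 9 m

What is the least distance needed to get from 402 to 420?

Candidate routes:
402 - 422 - 410 - 431 - 448 - 420: 9+11+7+9+18 = 54
402 - 422 - 410 - 448 - 420: 9+11+3+18 = 41
402 - 422 - 448 - 420: 9+2+18 = 29
The minimum is 29 m via 402 - 422 - 448 - 420.

29 m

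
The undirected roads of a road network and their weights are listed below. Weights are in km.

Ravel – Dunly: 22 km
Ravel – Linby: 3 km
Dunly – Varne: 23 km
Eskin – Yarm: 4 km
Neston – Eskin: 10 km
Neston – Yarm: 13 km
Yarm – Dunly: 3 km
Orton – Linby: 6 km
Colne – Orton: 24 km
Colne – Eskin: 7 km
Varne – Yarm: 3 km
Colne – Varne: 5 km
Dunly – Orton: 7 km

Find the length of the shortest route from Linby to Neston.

Enumerating some paths:
Linby → Orton → Dunly → Yarm → Eskin → Neston: 6+7+3+4+10 = 30
Linby → Orton → Dunly → Yarm → Neston: 6+7+3+13 = 29
Linby → Ravel → Dunly → Yarm → Neston: 3+22+3+13 = 41
Cheapest is Linby → Orton → Dunly → Yarm → Neston at 29 km.

29 km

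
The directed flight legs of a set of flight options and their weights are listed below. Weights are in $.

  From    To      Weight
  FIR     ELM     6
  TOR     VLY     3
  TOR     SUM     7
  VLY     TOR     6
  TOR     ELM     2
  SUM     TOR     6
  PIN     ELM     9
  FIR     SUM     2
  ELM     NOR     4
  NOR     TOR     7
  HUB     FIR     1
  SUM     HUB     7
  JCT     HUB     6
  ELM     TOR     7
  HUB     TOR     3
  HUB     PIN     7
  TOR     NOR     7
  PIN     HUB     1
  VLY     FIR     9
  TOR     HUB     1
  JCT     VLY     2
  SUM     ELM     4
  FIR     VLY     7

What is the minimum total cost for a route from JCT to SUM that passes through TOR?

$12

Shortest JCT→TOR: JCT–VLY–TOR = 8
Shortest TOR→SUM: TOR–HUB–FIR–SUM = 4
Total via TOR: 8 + 4 = $12.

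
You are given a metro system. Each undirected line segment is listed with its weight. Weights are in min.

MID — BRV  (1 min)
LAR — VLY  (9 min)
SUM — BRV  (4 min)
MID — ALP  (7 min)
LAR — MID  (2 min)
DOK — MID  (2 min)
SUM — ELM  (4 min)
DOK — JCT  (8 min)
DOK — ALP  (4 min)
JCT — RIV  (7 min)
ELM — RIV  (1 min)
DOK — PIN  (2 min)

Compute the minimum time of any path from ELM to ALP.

Settle nodes by increasing distance from ELM:
ELM: 0
RIV: 1  (via ELM)
SUM: 4  (via ELM)
JCT: 8  (via RIV)
BRV: 8  (via SUM)
MID: 9  (via BRV)
LAR: 11  (via MID)
DOK: 11  (via MID)
PIN: 13  (via DOK)
ALP: 15  (via DOK)
Shortest route: ELM → SUM → BRV → MID → DOK → ALP = 15 min.

15 min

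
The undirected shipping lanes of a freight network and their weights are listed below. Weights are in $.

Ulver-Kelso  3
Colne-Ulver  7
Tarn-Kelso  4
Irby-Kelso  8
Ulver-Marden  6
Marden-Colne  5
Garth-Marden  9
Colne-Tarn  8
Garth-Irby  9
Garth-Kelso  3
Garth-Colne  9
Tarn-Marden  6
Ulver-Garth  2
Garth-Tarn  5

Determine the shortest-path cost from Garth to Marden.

Shortest distances from Garth:
Garth: 0
Ulver: 2  (via Garth)
Kelso: 3  (via Garth)
Tarn: 5  (via Garth)
Marden: 8  (via Ulver)
Shortest route: Garth → Ulver → Marden = $8.

$8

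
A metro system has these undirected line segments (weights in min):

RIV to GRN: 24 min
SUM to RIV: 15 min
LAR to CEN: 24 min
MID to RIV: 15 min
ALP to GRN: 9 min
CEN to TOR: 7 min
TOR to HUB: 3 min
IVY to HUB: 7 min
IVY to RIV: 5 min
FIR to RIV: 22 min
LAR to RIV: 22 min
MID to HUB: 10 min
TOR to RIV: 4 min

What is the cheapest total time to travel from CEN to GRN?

Running Dijkstra from CEN:
CEN: 0
TOR: 7  (via CEN)
HUB: 10  (via TOR)
RIV: 11  (via TOR)
IVY: 16  (via RIV)
MID: 20  (via HUB)
LAR: 24  (via CEN)
SUM: 26  (via RIV)
FIR: 33  (via RIV)
GRN: 35  (via RIV)
Shortest route: CEN → TOR → RIV → GRN = 35 min.

35 min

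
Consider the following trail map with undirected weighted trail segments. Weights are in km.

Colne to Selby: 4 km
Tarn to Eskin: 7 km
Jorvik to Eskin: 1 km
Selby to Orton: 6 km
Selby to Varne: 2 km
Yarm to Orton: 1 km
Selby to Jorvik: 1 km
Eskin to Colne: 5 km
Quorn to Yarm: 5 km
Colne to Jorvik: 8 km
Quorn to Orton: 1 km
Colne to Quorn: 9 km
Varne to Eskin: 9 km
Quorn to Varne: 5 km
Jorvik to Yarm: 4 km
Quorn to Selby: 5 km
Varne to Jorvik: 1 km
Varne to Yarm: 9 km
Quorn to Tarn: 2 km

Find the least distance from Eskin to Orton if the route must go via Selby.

8 km

Best Eskin to Selby: Eskin–Jorvik–Selby costing 2
Shortest Selby→Orton: Selby–Orton = 6
Total via Selby: 2 + 6 = 8 km.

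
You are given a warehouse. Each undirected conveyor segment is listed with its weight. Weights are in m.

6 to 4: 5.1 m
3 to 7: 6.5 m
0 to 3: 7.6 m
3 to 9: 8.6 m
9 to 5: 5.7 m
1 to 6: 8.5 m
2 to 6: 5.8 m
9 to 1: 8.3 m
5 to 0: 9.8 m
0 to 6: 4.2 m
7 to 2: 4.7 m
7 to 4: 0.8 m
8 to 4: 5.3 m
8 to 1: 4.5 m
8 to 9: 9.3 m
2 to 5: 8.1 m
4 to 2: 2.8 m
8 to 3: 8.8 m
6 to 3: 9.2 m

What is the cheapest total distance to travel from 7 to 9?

15.1 m

Enumerating some paths:
7 → 4 → 2 → 5 → 9: 0.8+2.8+8.1+5.7 = 17.4
7 → 3 → 9: 6.5+8.6 = 15.1
7 → 4 → 8 → 9: 0.8+5.3+9.3 = 15.4
7 → 2 → 5 → 9: 4.7+8.1+5.7 = 18.5
Cheapest is 7 → 3 → 9 at 15.1 m.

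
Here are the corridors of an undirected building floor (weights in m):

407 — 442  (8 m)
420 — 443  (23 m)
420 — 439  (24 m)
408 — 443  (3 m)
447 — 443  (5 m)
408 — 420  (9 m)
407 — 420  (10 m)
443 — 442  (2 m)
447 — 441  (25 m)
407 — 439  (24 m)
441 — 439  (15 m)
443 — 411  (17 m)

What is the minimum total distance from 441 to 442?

32 m

Shortest distances from 441:
441: 0
439: 15  (via 441)
447: 25  (via 441)
443: 30  (via 447)
442: 32  (via 443)
Shortest route: 441–447–443–442 = 32 m.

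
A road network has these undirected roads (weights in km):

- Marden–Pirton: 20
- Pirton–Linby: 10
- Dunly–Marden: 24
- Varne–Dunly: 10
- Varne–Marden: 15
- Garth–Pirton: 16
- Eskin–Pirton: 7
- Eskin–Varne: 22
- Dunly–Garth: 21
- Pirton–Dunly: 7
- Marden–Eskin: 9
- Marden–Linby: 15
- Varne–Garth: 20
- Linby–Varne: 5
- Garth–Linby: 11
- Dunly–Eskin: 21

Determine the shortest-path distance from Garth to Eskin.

Shortest distances from Garth:
Garth: 0
Linby: 11  (via Garth)
Varne: 16  (via Linby)
Pirton: 16  (via Garth)
Dunly: 21  (via Garth)
Eskin: 23  (via Pirton)
Shortest route: Garth → Pirton → Eskin = 23 km.

23 km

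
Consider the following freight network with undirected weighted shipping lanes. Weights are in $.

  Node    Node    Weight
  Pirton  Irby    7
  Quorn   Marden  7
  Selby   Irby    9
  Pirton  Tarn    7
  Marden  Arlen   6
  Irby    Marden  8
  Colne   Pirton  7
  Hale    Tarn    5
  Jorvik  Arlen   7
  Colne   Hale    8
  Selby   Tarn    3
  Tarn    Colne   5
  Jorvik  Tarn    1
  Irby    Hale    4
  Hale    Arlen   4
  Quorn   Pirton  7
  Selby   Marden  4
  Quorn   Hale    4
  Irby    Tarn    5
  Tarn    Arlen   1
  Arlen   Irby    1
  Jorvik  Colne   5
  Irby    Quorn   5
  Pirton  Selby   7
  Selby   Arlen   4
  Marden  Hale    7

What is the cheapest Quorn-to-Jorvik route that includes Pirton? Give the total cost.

Best Quorn to Pirton: Quorn–Pirton costing 7
Best Pirton to Jorvik: Pirton–Tarn–Jorvik costing 8
Total via Pirton: 7 + 8 = $15.

$15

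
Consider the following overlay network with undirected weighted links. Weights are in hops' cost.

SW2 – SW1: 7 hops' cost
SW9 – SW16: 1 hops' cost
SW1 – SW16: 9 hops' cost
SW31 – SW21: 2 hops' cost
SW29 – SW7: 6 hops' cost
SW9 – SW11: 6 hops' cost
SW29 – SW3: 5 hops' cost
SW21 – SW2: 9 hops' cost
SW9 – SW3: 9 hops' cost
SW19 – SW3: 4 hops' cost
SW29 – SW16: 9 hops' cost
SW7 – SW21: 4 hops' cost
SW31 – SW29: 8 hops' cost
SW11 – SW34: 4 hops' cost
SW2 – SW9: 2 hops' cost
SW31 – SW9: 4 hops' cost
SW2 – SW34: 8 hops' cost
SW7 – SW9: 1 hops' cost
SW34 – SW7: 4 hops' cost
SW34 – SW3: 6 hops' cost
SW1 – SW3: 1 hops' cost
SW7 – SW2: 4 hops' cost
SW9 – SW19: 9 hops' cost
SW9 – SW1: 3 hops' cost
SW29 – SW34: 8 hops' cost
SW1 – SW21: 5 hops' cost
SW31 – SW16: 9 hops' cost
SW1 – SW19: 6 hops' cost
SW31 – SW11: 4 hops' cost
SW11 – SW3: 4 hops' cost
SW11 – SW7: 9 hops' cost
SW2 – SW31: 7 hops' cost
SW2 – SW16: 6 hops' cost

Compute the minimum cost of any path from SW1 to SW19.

Shortest distances from SW1:
SW1: 0
SW3: 1  (via SW1)
SW9: 3  (via SW1)
SW16: 4  (via SW9)
SW7: 4  (via SW9)
SW21: 5  (via SW1)
SW2: 5  (via SW9)
SW19: 5  (via SW3)
Shortest route: SW1–SW3–SW19 = 5 hops' cost.

5 hops' cost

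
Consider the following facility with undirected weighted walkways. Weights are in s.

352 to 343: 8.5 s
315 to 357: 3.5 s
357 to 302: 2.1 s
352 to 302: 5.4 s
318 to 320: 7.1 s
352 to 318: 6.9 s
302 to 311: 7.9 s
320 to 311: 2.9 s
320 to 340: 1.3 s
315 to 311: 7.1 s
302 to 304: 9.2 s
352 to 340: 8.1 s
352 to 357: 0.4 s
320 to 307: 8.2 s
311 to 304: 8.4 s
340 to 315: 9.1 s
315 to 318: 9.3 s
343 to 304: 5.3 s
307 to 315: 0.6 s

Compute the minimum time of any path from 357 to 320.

9.8 s

Settle nodes by increasing distance from 357:
357: 0
352: 0.4  (via 357)
302: 2.1  (via 357)
315: 3.5  (via 357)
307: 4.1  (via 315)
318: 7.3  (via 352)
340: 8.5  (via 352)
343: 8.9  (via 352)
320: 9.8  (via 340)
Shortest route: 357–352–340–320 = 9.8 s.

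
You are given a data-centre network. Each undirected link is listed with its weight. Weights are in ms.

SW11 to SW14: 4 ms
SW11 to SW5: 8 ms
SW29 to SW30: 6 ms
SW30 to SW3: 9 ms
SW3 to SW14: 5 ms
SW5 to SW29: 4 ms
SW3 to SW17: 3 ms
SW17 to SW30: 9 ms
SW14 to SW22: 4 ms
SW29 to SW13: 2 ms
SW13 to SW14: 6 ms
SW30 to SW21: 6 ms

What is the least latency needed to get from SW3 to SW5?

Running Dijkstra from SW3:
SW3: 0
SW17: 3  (via SW3)
SW14: 5  (via SW3)
SW30: 9  (via SW3)
SW11: 9  (via SW14)
SW22: 9  (via SW14)
SW13: 11  (via SW14)
SW29: 13  (via SW13)
SW21: 15  (via SW30)
SW5: 17  (via SW11)
Shortest route: SW3 → SW14 → SW11 → SW5 = 17 ms.

17 ms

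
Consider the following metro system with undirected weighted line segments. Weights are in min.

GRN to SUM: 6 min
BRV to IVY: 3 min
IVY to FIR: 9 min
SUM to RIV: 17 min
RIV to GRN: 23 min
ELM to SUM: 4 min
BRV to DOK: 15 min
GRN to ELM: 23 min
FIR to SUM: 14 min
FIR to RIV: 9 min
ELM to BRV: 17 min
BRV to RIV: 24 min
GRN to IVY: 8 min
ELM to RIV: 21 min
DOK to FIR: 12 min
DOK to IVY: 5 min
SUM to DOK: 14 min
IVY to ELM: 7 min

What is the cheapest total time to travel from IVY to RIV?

Compare a few routes:
IVY → DOK → FIR → RIV: 5+12+9 = 26
IVY → FIR → RIV: 9+9 = 18
The minimum is 18 min via IVY → FIR → RIV.

18 min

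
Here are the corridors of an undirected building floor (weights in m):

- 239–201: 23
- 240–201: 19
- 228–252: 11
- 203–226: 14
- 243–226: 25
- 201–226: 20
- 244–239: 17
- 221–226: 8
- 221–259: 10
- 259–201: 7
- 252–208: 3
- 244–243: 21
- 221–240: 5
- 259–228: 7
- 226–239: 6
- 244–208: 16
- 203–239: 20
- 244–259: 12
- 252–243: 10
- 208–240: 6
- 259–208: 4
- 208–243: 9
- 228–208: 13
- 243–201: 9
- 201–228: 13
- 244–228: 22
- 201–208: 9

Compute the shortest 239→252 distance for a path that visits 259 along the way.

31 m

Shortest 239→259: 239–226–221–259 = 24
Shortest 259→252: 259–208–252 = 7
Total via 259: 24 + 7 = 31 m.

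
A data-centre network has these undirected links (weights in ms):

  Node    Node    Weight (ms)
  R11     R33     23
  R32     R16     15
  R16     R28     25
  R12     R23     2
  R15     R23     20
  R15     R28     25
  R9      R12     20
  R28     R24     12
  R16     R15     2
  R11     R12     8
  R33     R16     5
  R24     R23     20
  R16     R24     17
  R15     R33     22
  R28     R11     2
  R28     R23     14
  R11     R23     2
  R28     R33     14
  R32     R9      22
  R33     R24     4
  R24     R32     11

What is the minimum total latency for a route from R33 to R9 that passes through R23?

40 ms

Shortest R33→R23: R33 → R28 → R11 → R23 = 18
Best R23 to R9: R23 → R12 → R9 costing 22
Total via R23: 18 + 22 = 40 ms.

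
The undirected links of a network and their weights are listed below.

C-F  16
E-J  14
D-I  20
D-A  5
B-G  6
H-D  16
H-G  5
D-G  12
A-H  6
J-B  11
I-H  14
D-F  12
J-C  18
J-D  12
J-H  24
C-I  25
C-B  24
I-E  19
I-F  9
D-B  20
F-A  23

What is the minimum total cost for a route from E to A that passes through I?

Shortest E→I: E → I = 19
Shortest I→A: I → H → A = 20
Total via I: 19 + 20 = 39.

39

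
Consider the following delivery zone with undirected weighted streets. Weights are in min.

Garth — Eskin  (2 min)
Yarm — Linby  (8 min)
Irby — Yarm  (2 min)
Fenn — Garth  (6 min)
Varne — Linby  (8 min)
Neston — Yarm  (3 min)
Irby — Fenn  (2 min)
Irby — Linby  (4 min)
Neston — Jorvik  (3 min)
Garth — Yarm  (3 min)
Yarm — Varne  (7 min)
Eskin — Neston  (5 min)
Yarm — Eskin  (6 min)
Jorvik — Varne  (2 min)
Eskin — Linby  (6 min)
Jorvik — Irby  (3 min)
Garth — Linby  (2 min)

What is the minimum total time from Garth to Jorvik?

8 min

Running Dijkstra from Garth:
Garth: 0
Eskin: 2  (via Garth)
Linby: 2  (via Garth)
Yarm: 3  (via Garth)
Irby: 5  (via Yarm)
Fenn: 6  (via Garth)
Neston: 6  (via Yarm)
Jorvik: 8  (via Irby)
Shortest route: Garth–Yarm–Irby–Jorvik = 8 min.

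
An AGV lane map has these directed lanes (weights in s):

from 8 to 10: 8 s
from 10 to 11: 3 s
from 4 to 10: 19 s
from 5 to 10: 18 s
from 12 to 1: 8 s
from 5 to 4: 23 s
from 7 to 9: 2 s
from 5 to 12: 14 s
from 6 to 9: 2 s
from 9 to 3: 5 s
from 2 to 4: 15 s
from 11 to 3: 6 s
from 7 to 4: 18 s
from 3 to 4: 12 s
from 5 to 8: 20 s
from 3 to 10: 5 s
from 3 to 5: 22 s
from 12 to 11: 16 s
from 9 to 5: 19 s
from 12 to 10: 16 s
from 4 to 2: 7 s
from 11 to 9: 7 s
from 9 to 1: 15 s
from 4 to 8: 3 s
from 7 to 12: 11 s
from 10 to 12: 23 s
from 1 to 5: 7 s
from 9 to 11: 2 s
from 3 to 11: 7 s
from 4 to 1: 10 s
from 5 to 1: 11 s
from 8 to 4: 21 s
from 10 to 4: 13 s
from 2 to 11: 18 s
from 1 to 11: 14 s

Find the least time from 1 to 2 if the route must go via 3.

39 s

Shortest 1→3: 1 → 11 → 3 = 20
Shortest 3→2: 3 → 4 → 2 = 19
Total via 3: 20 + 19 = 39 s.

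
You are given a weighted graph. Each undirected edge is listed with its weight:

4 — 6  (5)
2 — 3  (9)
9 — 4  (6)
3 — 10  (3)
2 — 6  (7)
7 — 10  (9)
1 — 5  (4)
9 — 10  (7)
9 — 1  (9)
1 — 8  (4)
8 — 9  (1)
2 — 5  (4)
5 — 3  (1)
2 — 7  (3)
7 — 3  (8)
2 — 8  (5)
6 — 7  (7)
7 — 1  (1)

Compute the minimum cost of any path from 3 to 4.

16

Shortest distances from 3:
3: 0
5: 1  (via 3)
10: 3  (via 3)
1: 5  (via 5)
2: 5  (via 5)
7: 6  (via 1)
8: 9  (via 1)
9: 10  (via 10)
6: 12  (via 2)
4: 16  (via 9)
Shortest route: 3 → 10 → 9 → 4 = 16.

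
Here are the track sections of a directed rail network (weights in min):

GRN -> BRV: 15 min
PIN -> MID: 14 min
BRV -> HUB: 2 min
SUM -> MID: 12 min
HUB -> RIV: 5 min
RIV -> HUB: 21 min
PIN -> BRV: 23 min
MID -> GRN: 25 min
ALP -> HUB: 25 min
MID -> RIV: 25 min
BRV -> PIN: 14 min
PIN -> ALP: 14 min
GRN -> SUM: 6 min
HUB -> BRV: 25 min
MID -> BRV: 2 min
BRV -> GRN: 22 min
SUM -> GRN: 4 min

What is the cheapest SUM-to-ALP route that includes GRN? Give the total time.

47 min

Shortest SUM→GRN: SUM–GRN = 4
Best GRN to ALP: GRN–BRV–PIN–ALP costing 43
Total via GRN: 4 + 43 = 47 min.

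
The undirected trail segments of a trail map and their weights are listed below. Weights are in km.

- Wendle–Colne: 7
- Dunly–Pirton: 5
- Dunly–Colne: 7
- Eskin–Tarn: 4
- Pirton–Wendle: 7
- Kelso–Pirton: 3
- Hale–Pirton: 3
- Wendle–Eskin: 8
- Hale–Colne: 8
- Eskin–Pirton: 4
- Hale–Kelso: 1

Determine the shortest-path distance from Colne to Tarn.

Settle nodes by increasing distance from Colne:
Colne: 0
Dunly: 7  (via Colne)
Wendle: 7  (via Colne)
Hale: 8  (via Colne)
Kelso: 9  (via Hale)
Pirton: 11  (via Hale)
Eskin: 15  (via Wendle)
Tarn: 19  (via Eskin)
Shortest route: Colne–Wendle–Eskin–Tarn = 19 km.

19 km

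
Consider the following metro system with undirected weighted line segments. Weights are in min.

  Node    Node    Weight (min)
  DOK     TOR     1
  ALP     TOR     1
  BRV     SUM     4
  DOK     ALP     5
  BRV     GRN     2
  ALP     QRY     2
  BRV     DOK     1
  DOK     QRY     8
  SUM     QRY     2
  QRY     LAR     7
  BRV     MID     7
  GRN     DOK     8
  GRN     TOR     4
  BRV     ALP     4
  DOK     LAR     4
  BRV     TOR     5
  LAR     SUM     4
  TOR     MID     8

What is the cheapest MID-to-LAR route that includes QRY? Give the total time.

17 min

Shortest MID→QRY: MID → TOR → ALP → QRY = 11
Shortest QRY→LAR: QRY → SUM → LAR = 6
Total via QRY: 11 + 6 = 17 min.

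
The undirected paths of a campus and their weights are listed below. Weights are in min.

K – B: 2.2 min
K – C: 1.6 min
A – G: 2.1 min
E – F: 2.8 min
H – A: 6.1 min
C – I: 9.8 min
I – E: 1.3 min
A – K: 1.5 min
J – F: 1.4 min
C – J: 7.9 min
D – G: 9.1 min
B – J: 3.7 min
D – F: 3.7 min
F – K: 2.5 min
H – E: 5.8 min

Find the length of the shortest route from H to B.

9.8 min

Settle nodes by increasing distance from H:
H: 0
E: 5.8  (via H)
A: 6.1  (via H)
I: 7.1  (via E)
K: 7.6  (via A)
G: 8.2  (via A)
F: 8.6  (via E)
C: 9.2  (via K)
B: 9.8  (via K)
Shortest route: H–A–K–B = 9.8 min.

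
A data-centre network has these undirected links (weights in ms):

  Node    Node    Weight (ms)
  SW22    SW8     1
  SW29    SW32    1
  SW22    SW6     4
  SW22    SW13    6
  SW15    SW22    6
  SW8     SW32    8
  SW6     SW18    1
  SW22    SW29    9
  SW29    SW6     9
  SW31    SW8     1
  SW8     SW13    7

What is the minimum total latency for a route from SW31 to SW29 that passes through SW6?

Shortest SW31→SW6: SW31 → SW8 → SW22 → SW6 = 6
Shortest SW6→SW29: SW6 → SW29 = 9
Total via SW6: 6 + 9 = 15 ms.

15 ms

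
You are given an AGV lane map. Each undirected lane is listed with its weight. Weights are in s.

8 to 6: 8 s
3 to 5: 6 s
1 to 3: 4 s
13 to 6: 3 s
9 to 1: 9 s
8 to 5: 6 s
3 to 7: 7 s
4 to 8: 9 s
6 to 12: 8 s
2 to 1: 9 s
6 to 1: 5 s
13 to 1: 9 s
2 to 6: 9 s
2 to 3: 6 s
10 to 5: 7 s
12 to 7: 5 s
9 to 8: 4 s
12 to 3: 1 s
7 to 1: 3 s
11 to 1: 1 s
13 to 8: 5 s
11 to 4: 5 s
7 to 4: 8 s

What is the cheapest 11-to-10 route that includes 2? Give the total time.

29 s

Best 11 to 2: 11–1–2 costing 10
Best 2 to 10: 2–3–5–10 costing 19
Total via 2: 10 + 19 = 29 s.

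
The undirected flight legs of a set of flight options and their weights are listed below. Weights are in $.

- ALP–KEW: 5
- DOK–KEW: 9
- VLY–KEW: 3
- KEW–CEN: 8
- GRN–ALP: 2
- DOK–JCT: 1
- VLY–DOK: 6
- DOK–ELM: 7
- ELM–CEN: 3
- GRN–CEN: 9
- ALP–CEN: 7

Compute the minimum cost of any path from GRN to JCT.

$17

Candidate routes:
GRN–ALP–KEW–DOK–JCT: 2+5+9+1 = 17
GRN–ALP–KEW–CEN–ELM–DOK–JCT: 2+5+8+3+7+1 = 26
GRN–CEN–ELM–DOK–JCT: 9+3+7+1 = 20
GRN–ALP–CEN–ELM–DOK–JCT: 2+7+3+7+1 = 20
The minimum is $17 via GRN–ALP–KEW–DOK–JCT.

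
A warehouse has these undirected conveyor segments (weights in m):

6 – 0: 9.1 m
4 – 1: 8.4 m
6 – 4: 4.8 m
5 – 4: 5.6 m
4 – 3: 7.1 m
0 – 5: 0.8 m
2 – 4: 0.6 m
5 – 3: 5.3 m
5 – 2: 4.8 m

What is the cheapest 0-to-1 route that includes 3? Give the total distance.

Shortest 0→3: 0 → 5 → 3 = 6.1
Shortest 3→1: 3 → 4 → 1 = 15.5
Total via 3: 6.1 + 15.5 = 21.6 m.

21.6 m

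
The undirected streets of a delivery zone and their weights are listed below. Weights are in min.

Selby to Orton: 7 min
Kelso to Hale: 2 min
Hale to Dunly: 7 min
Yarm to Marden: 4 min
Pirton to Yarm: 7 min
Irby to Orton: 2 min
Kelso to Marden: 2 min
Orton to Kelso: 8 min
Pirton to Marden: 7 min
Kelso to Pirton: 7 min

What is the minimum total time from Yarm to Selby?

21 min

Compare a few routes:
Yarm → Marden → Kelso → Orton → Selby: 4+2+8+7 = 21
Yarm → Pirton → Kelso → Orton → Selby: 7+7+8+7 = 29
The minimum is 21 min via Yarm → Marden → Kelso → Orton → Selby.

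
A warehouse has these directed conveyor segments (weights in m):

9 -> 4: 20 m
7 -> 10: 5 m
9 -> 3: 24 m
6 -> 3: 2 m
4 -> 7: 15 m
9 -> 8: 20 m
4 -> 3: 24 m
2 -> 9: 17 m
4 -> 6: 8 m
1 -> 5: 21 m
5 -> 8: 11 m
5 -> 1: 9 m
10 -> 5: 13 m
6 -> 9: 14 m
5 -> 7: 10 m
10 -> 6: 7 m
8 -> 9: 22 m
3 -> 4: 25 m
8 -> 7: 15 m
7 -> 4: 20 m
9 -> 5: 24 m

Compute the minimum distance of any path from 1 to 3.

45 m

Enumerating some paths:
1–5–7–4–6–3: 21+10+20+8+2 = 61
1–5–8–7–10–6–3: 21+11+15+5+7+2 = 61
1–5–7–4–3: 21+10+20+24 = 75
1–5–7–10–6–3: 21+10+5+7+2 = 45
The minimum is 45 m via 1–5–7–10–6–3.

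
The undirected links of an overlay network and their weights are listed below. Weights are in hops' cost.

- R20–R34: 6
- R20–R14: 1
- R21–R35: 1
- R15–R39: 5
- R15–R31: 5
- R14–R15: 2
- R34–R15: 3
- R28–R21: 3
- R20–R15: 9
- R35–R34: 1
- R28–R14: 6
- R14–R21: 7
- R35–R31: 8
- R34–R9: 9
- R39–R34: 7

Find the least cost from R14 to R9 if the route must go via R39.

23 hops' cost

Best R14 to R39: R14–R15–R39 costing 7
Shortest R39→R9: R39–R34–R9 = 16
Total via R39: 7 + 16 = 23 hops' cost.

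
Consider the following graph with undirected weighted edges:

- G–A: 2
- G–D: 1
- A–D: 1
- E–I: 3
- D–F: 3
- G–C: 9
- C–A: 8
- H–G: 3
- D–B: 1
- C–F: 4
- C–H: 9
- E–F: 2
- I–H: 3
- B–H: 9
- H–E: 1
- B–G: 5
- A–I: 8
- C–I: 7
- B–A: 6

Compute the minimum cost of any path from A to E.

Running Dijkstra from A:
A: 0
D: 1  (via A)
B: 2  (via D)
G: 2  (via A)
F: 4  (via D)
H: 5  (via G)
E: 6  (via F)
Shortest route: A–D–F–E = 6.

6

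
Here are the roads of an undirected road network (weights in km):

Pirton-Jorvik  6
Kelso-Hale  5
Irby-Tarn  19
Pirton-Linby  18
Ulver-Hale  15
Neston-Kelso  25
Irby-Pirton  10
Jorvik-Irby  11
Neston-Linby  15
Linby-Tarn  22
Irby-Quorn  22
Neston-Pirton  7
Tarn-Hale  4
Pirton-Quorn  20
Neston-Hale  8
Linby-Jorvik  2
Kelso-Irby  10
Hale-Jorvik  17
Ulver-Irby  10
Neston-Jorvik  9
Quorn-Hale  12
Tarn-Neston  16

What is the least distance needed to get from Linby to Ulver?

23 km

Compare a few routes:
Linby - Jorvik - Pirton - Irby - Ulver: 2+6+10+10 = 28
Linby - Jorvik - Neston - Hale - Ulver: 2+9+8+15 = 34
Linby - Jorvik - Irby - Ulver: 2+11+10 = 23
Cheapest is Linby - Jorvik - Irby - Ulver at 23 km.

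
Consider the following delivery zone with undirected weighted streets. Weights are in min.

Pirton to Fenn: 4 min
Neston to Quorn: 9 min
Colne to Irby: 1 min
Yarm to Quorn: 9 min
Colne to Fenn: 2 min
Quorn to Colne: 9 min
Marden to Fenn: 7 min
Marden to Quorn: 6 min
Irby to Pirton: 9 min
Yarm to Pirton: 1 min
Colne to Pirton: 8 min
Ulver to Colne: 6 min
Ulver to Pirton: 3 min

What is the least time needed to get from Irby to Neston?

Candidate routes:
Irby - Colne - Fenn - Marden - Quorn - Neston: 1+2+7+6+9 = 25
Irby - Colne - Quorn - Neston: 1+9+9 = 19
Irby - Colne - Pirton - Yarm - Quorn - Neston: 1+8+1+9+9 = 28
Irby - Colne - Fenn - Pirton - Yarm - Quorn - Neston: 1+2+4+1+9+9 = 26
The minimum is 19 min via Irby - Colne - Quorn - Neston.

19 min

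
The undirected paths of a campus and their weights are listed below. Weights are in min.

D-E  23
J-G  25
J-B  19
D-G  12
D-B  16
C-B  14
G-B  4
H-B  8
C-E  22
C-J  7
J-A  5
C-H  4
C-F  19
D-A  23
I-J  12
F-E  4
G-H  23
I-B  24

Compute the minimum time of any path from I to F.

Running Dijkstra from I:
I: 0
J: 12  (via I)
A: 17  (via J)
C: 19  (via J)
H: 23  (via C)
B: 24  (via I)
G: 28  (via B)
F: 38  (via C)
Shortest route: I → J → C → F = 38 min.

38 min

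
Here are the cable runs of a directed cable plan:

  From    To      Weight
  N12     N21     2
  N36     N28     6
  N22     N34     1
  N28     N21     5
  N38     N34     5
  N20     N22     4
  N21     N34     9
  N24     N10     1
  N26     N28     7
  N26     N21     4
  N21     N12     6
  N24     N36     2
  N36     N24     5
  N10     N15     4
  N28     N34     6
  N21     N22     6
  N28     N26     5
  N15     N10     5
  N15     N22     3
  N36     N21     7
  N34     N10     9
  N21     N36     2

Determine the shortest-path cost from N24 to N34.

9

Enumerating some paths:
N24 → N36 → N21 → N34: 2+7+9 = 18
N24 → N36 → N28 → N34: 2+6+6 = 14
N24 → N36 → N21 → N22 → N34: 2+7+6+1 = 16
N24 → N10 → N15 → N22 → N34: 1+4+3+1 = 9
Cheapest is N24 → N10 → N15 → N22 → N34 at 9.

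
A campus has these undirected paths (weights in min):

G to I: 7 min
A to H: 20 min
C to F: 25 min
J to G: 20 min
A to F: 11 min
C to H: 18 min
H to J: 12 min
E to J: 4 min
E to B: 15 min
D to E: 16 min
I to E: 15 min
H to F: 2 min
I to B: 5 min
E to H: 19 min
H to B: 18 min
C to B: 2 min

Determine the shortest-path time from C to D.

33 min

Compare a few routes:
C–B–E–D: 2+15+16 = 33
C–B–I–E–D: 2+5+15+16 = 38
Cheapest is C–B–E–D at 33 min.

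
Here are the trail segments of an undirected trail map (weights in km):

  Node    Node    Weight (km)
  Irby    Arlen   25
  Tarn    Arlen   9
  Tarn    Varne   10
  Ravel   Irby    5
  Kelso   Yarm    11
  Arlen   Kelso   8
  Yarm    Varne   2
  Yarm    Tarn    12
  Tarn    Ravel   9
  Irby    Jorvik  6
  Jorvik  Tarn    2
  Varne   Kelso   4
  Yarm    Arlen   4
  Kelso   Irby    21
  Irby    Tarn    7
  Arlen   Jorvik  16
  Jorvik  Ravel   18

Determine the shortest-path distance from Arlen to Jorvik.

11 km

Candidate routes:
Arlen–Tarn–Jorvik: 9+2 = 11
Arlen–Jorvik: 16 = 16
The minimum is 11 km via Arlen–Tarn–Jorvik.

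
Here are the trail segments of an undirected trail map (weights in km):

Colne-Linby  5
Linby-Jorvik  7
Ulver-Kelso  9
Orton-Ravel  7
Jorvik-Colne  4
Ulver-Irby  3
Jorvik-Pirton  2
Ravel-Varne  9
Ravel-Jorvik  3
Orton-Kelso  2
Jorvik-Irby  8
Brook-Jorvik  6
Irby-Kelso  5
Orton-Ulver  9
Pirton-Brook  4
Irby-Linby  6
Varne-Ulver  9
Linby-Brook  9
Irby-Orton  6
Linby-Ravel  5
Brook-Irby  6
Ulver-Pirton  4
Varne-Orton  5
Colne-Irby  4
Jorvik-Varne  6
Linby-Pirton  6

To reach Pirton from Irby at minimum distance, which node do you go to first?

Enumerating some paths:
Irby–Ulver–Pirton: 3+4 = 7
Irby–Colne–Jorvik–Pirton: 4+4+2 = 10
Cheapest is Irby–Ulver–Pirton at 7 km.
So from Irby the first move is to Ulver.

Ulver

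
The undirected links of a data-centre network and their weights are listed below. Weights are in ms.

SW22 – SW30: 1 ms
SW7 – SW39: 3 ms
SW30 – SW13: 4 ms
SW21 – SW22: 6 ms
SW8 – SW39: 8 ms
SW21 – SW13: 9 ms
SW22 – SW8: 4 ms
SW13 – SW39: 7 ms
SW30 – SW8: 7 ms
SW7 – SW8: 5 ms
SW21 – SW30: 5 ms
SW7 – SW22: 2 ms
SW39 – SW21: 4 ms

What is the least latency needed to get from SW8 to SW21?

10 ms

Settle nodes by increasing distance from SW8:
SW8: 0
SW22: 4  (via SW8)
SW30: 5  (via SW22)
SW7: 5  (via SW8)
SW39: 8  (via SW8)
SW13: 9  (via SW30)
SW21: 10  (via SW22)
Shortest route: SW8–SW22–SW21 = 10 ms.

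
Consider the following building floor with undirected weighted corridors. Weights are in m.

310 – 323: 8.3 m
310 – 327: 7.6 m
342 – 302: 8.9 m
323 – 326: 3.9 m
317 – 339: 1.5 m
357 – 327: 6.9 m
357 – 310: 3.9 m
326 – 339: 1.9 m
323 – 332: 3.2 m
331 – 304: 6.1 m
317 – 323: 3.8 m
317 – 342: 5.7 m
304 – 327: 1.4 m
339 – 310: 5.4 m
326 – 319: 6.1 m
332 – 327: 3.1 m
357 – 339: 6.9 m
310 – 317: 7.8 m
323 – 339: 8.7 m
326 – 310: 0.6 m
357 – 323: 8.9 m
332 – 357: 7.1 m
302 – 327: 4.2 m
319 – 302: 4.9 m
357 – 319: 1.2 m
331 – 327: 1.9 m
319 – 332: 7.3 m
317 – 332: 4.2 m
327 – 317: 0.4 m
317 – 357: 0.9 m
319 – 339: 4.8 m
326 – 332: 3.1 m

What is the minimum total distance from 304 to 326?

5.2 m

Shortest distances from 304:
304: 0
327: 1.4  (via 304)
317: 1.8  (via 327)
357: 2.7  (via 317)
339: 3.3  (via 317)
331: 3.3  (via 327)
319: 3.9  (via 357)
332: 4.5  (via 327)
326: 5.2  (via 339)
Shortest route: 304–327–317–339–326 = 5.2 m.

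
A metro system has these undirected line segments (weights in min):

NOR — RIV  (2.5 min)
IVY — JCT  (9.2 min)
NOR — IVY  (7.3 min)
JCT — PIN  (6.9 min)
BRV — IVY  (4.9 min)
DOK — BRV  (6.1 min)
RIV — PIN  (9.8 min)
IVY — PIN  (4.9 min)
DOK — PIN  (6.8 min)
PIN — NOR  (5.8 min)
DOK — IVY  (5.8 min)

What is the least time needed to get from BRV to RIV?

14.7 min

Shortest distances from BRV:
BRV: 0
IVY: 4.9  (via BRV)
DOK: 6.1  (via BRV)
PIN: 9.8  (via IVY)
NOR: 12.2  (via IVY)
JCT: 14.1  (via IVY)
RIV: 14.7  (via NOR)
Shortest route: BRV → IVY → NOR → RIV = 14.7 min.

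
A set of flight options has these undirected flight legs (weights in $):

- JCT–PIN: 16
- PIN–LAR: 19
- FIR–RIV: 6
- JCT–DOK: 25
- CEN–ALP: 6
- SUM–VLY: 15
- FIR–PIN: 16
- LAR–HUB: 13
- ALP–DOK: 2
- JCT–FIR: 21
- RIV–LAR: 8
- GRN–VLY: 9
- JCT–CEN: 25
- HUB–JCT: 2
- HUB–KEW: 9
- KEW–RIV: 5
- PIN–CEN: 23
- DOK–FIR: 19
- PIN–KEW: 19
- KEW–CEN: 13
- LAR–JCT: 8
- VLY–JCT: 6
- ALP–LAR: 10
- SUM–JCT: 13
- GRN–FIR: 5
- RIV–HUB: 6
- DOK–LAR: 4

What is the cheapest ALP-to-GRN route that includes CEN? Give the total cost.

Shortest ALP→CEN: ALP → CEN = 6
Best CEN to GRN: CEN → KEW → RIV → FIR → GRN costing 29
Total via CEN: 6 + 29 = $35.

$35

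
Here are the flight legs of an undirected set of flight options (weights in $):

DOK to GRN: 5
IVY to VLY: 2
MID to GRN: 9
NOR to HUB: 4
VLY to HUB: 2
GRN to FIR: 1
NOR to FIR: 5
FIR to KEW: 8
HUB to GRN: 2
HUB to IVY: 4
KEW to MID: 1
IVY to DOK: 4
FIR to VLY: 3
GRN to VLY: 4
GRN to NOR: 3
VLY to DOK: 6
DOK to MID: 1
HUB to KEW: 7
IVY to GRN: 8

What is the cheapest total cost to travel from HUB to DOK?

Enumerating some paths:
HUB–VLY–DOK: 2+6 = 8
HUB–GRN–DOK: 2+5 = 7
Cheapest is HUB–GRN–DOK at $7.

$7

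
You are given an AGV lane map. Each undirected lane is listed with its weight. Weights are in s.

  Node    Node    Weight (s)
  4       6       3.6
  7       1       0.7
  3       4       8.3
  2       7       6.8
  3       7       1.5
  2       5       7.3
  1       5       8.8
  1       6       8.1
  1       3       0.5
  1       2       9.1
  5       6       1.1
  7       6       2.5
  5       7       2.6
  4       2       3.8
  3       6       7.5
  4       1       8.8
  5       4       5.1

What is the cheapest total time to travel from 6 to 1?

Shortest distances from 6:
6: 0
5: 1.1  (via 6)
7: 2.5  (via 6)
1: 3.2  (via 7)
Shortest route: 6 → 7 → 1 = 3.2 s.

3.2 s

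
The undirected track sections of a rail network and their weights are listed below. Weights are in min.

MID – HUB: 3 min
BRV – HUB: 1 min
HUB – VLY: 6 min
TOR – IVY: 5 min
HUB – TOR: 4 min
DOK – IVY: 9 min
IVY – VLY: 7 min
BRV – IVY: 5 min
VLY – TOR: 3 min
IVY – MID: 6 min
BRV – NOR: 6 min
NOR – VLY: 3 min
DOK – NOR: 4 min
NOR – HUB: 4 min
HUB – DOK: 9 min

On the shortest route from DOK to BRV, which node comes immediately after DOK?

NOR

Candidate routes:
DOK–NOR–BRV: 4+6 = 10
DOK–NOR–HUB–BRV: 4+4+1 = 9
Cheapest is DOK–NOR–HUB–BRV at 9 min.
So from DOK the first move is to NOR.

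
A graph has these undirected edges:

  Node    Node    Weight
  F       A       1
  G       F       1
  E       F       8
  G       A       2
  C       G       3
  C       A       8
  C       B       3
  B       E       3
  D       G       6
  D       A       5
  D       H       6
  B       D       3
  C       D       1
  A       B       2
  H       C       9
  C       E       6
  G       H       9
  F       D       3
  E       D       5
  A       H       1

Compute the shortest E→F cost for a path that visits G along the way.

8

Shortest E→G: E → B → A → G = 7
Shortest G→F: G → F = 1
Total via G: 7 + 1 = 8.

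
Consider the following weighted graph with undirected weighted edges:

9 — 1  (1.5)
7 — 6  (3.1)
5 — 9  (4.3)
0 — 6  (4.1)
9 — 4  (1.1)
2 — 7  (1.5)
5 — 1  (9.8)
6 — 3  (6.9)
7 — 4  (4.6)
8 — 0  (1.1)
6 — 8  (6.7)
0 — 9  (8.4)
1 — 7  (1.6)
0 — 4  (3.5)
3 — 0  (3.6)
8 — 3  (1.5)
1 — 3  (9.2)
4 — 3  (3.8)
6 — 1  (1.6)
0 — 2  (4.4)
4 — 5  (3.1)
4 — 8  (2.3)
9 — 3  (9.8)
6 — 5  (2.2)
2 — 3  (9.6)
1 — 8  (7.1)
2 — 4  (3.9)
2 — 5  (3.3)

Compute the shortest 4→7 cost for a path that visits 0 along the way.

Best 4 to 0: 4 → 8 → 0 costing 3.4
Best 0 to 7: 0 → 2 → 7 costing 5.9
Total via 0: 3.4 + 5.9 = 9.3.

9.3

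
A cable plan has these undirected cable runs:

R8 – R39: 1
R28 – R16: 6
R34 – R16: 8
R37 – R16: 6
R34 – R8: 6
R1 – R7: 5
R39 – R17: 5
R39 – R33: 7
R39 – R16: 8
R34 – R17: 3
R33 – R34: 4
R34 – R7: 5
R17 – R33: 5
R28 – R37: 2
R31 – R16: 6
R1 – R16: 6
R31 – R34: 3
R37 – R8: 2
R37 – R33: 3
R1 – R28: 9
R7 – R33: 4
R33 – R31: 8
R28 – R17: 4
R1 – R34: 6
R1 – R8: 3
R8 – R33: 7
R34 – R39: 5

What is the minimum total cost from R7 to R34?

Settle nodes by increasing distance from R7:
R7: 0
R33: 4  (via R7)
R1: 5  (via R7)
R34: 5  (via R7)
Shortest route: R7 → R34 = 5.

5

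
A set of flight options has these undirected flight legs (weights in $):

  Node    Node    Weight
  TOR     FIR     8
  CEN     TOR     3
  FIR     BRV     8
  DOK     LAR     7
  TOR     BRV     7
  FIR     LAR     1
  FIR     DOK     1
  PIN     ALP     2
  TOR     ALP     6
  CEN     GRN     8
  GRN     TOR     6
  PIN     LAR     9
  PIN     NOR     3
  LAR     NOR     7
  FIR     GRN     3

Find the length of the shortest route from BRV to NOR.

$16

Running Dijkstra from BRV:
BRV: 0
TOR: 7  (via BRV)
FIR: 8  (via BRV)
DOK: 9  (via FIR)
LAR: 9  (via FIR)
CEN: 10  (via TOR)
GRN: 11  (via FIR)
ALP: 13  (via TOR)
PIN: 15  (via ALP)
NOR: 16  (via LAR)
Shortest route: BRV–FIR–LAR–NOR = $16.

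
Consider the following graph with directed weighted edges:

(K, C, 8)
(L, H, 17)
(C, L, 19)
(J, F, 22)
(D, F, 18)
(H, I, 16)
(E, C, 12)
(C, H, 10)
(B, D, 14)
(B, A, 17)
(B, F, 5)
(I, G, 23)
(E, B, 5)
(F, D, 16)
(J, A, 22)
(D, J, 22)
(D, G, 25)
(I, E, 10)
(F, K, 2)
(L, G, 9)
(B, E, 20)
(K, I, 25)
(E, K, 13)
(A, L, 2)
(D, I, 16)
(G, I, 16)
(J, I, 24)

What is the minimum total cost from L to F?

45

Enumerating some paths:
L → G → I → E → B → F: 9+16+10+5+5 = 45
L → H → I → E → B → F: 17+16+10+5+5 = 53
The minimum is 45 via L → G → I → E → B → F.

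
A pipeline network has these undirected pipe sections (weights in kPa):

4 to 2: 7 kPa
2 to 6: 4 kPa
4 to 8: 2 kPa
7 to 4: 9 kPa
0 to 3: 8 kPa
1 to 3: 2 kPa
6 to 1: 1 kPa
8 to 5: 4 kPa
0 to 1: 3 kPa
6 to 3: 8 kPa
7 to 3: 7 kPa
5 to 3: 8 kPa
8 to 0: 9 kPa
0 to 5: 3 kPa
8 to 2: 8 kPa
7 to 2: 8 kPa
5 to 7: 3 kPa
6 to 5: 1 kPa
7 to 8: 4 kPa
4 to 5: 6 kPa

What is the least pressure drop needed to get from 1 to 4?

8 kPa

Compare a few routes:
1 - 6 - 5 - 4: 1+1+6 = 8
1 - 6 - 2 - 4: 1+4+7 = 12
1 - 6 - 5 - 7 - 8 - 4: 1+1+3+4+2 = 11
Cheapest is 1 - 6 - 5 - 4 at 8 kPa.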